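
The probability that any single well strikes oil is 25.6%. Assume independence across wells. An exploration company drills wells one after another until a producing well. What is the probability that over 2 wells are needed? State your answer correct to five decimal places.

0.55354

Y = number of wells to the first success; geometric, p = 0.256.
P(Y > 2) = P(first 2 all fail) = (1−p)^2 = 0.5535360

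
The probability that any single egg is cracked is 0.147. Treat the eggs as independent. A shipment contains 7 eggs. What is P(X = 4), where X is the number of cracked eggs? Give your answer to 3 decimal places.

X ~ Binomial(n=7, p=0.147).
P(X=4) = C(7,4) · p^4 · (1−p)^3
= 35 · 0.00046695 · 0.62065 = 0.01014

0.010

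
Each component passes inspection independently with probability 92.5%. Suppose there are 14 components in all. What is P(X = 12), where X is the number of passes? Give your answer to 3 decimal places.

0.201

X ~ Binomial(n=14, p=0.925).
P(X=12) = C(14,12) · p^12 · (1−p)^2
= 91 · 0.39237 · 0.005625 = 0.20085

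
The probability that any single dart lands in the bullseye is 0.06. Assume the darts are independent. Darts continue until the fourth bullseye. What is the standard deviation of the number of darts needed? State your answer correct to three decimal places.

32.318

Y = total darts until the fourth success; negative binomial with r=4, p=0.06.
SD(Y) = √[r(1−p)/p²] = √(1044.44444) = 32.31787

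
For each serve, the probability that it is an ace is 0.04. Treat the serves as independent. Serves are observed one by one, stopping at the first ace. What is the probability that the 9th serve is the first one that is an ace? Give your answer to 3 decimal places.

Geometric (trials to first success), p = 0.04.
P(Y = 9) = (1−p)^8 · p = 0.72139 · 0.04 = 0.02886

0.029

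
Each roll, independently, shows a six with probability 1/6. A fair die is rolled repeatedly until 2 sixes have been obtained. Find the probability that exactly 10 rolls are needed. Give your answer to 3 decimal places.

0.058

Y = trial on which the second success occurs; negative binomial, r=2, p=0.166667.
P(Y=10) = C(9,1) · p^2 · (1−p)^8
= 9 · 0.027778 · 0.23257 = 0.05814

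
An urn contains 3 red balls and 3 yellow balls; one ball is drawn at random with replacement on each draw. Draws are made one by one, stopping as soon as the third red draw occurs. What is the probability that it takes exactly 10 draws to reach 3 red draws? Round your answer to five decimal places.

0.03516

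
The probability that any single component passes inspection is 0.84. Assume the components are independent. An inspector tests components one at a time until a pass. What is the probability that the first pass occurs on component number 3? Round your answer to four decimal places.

0.0215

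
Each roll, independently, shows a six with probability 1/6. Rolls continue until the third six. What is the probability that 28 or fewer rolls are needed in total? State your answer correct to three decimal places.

Finishing within 28 rolls ⇔ at least 3 successes in the first 28. With X ~ Binomial(28, 0.166667), P(Y ≤ 28) = 1 − P(X ≤ 2).
  k=0: C(28,0)·0.166667^0·0.833333^28 = 0.00607
  k=1: C(28,1)·0.166667^1·0.833333^27 = 0.03397
  k=2: C(28,2)·0.166667^2·0.833333^26 = 0.09172
1 − 0.13176 = 0.86824

0.868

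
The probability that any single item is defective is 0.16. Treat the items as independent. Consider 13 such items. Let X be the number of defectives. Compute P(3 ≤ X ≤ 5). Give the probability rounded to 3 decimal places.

X ~ Binomial(13, 0.16); P(3 ≤ X ≤ 5) = Σ C(13,k) p^k (1−p)^(13−k) over k:
  k=3: C(13,3)·0.16^3·0.84^10 = 0.20489
  k=4: C(13,4)·0.16^4·0.84^9 = 0.09757
  k=5: C(13,5)·0.16^5·0.84^8 = 0.03345
Total = 0.33591

0.336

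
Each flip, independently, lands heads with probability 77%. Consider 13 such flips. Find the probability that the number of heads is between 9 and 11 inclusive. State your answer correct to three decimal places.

X ~ Binomial(13, 0.77); P(9 ≤ X ≤ 11) = Σ C(13,k) p^k (1−p)^(13−k) over k:
  k=9: C(13,9)·0.77^9·0.23^4 = 0.19039
  k=10: C(13,10)·0.77^10·0.23^3 = 0.25495
  k=11: C(13,11)·0.77^11·0.23^2 = 0.23278
Total = 0.67812

0.678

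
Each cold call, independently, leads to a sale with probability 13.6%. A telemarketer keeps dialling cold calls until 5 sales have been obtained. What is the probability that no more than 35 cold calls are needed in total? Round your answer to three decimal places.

Finishing within 35 cold calls ⇔ at least 5 successes in the first 35. With X ~ Binomial(35, 0.136), P(Y ≤ 35) = 1 − P(X ≤ 4).
  k=0: C(35,0)·0.136^0·0.864^35 = 0.00600
  k=1: C(35,1)·0.136^1·0.864^34 = 0.03304
  k=2: C(35,2)·0.136^2·0.864^33 = 0.08842
  k=3: C(35,3)·0.136^3·0.864^32 = 0.15310
  k=4: C(35,4)·0.136^4·0.864^31 = 0.19279
1 − 0.47335 = 0.52665

0.527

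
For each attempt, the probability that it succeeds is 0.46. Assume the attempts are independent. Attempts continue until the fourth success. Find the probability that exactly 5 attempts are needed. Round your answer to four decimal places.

0.0967

Y = trial on which the fourth success occurs; negative binomial, r=4, p=0.46.
P(Y=5) = C(4,3) · p^4 · (1−p)^1
= 4 · 0.044775 · 0.54 = 0.096713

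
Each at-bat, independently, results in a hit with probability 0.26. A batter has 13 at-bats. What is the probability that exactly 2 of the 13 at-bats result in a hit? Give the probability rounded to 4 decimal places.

X ~ Binomial(n=13, p=0.26).
P(X=2) = C(13,2) · p^2 · (1−p)^11
= 78 · 0.0676 · 0.036438 = 0.192128

0.1921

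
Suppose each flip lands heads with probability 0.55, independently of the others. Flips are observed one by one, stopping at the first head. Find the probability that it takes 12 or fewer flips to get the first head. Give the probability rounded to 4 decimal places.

0.9999

Y = number of flips to the first success; geometric, p = 0.55.
P(Y ≤ 12) = 1 − (1−p)^12 = 1 − 0.000069 = 0.999931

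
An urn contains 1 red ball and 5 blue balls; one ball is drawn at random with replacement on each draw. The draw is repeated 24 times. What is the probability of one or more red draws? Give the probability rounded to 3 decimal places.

0.987

P(at least one) = 1 − P(none) = 1 − (1 − 0.166667)^24
= 1 − 0.01258 = 0.98742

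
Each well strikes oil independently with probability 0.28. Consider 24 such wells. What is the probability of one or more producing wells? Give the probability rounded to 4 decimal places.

P(at least one) = 1 − P(none) = 1 − (1 − 0.28)^24
= 1 − 0.000377 = 0.999623

0.9996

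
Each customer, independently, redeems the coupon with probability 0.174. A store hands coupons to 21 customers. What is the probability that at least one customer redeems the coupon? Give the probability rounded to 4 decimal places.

P(at least one) = 1 − P(none) = 1 − (1 − 0.174)^21
= 1 − 0.018054 = 0.981946

0.9819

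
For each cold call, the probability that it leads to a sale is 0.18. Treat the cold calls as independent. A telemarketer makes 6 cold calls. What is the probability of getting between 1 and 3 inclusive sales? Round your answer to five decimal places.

X ~ Binomial(6, 0.18); P(1 ≤ X ≤ 3) = Σ C(6,k) p^k (1−p)^(6−k) over k:
  k=1: C(6,1)·0.18^1·0.82^5 = 0.4003990
  k=2: C(6,2)·0.18^2·0.82^4 = 0.2197312
  k=3: C(6,3)·0.18^3·0.82^3 = 0.0643116
Total = 0.6844418

0.68444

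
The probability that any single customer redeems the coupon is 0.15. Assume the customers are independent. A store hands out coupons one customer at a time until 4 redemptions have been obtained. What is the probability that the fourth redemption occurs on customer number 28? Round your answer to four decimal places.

Y = trial on which the fourth success occurs; negative binomial, r=4, p=0.15.
P(Y=28) = C(27,3) · p^4 · (1−p)^24
= 2925 · 0.00050625 · 0.020233 = 0.029960

0.0300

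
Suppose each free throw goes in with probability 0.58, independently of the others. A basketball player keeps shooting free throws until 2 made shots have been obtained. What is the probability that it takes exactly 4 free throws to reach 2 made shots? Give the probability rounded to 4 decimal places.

0.1780

Y = trial on which the second success occurs; negative binomial, r=2, p=0.58.
P(Y=4) = C(3,1) · p^2 · (1−p)^2
= 3 · 0.3364 · 0.1764 = 0.178023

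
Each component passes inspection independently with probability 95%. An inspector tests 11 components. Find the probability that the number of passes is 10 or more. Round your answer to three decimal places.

X ~ Binomial(11, 0.95); P(X ≥ 10) = Σ C(11,k) p^k (1−p)^(11−k) over k:
  k=10: C(11,10)·0.95^10·0.05^1 = 0.32931
  k=11: C(11,11)·0.95^11·0.05^0 = 0.56880
Total = 0.89811

0.898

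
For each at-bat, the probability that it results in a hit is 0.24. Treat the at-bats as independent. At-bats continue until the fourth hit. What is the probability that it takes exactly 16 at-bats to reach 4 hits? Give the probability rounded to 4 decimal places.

Y = trial on which the fourth success occurs; negative binomial, r=4, p=0.24.
P(Y=16) = C(15,3) · p^4 · (1−p)^12
= 455 · 0.0033178 · 0.037133 = 0.056056

0.0561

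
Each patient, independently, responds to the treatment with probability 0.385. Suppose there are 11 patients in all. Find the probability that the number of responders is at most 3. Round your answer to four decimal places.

0.3328

X ~ Binomial(11, 0.385); P(X ≤ 3) = Σ C(11,k) p^k (1−p)^(11−k) over k:
  k=0: C(11,0)·0.385^0·0.615^11 = 0.004760
  k=1: C(11,1)·0.385^1·0.615^10 = 0.032780
  k=2: C(11,2)·0.385^2·0.615^9 = 0.102603
  k=3: C(11,3)·0.385^3·0.615^8 = 0.192693
Total = 0.332836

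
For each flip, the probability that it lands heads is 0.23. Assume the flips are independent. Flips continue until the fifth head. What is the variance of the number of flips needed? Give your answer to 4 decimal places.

72.7788

Y = total flips until the fifth success; negative binomial with r=5, p=0.23.
Var(Y) = r(1−p)/p² = 5·0.77 / 0.23² = 72.778828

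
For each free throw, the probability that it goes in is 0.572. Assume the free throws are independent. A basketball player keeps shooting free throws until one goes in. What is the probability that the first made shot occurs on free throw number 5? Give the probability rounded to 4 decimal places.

Geometric (trials to first success), p = 0.572.
P(Y = 5) = (1−p)^4 · p = 0.033556 · 0.572 = 0.019194

0.0192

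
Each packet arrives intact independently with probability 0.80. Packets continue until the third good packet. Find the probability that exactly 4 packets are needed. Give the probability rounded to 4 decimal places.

Y = trial on which the third success occurs; negative binomial, r=3, p=0.80.
P(Y=4) = C(3,2) · p^3 · (1−p)^1
= 3 · 0.512 · 0.2 = 0.307200

0.3072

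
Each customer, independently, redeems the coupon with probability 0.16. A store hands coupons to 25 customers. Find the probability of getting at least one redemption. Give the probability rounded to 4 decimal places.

P(at least one) = 1 − P(none) = 1 − (1 − 0.16)^25
= 1 − 0.012793 = 0.987207

0.9872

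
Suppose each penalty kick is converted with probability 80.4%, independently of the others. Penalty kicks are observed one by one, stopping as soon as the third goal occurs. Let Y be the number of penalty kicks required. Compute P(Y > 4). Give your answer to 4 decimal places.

Needing more than 4 penalty kicks ⇔ fewer than 3 successes in the first 4. With X ~ Binomial(4, 0.804), P(Y > 4) = P(X ≤ 2).
  k=0: C(4,0)·0.804^0·0.196^4 = 0.001476
  k=1: C(4,1)·0.804^1·0.196^3 = 0.024215
  k=2: C(4,2)·0.804^2·0.196^2 = 0.148996
P(X ≤ 2) = 0.174687

0.1747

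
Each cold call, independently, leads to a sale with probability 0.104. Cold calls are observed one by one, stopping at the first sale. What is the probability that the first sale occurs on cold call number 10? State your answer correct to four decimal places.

0.0387

Geometric (trials to first success), p = 0.104.
P(Y = 10) = (1−p)^9 · p = 0.3722 · 0.104 = 0.038708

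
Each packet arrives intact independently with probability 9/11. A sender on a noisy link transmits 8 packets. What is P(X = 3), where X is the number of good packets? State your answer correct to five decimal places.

X ~ Binomial(n=8, p=0.818182).
P(X=3) = C(8,3) · p^3 · (1−p)^5
= 56 · 0.54771 · 0.00019869 = 0.0060943

0.00609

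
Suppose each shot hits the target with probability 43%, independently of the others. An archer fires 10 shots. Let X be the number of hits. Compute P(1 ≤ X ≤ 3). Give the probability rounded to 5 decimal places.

0.30654

X ~ Binomial(10, 0.43); P(1 ≤ X ≤ 3) = Σ C(10,k) p^k (1−p)^(10−k) over k:
  k=1: C(10,1)·0.43^1·0.57^9 = 0.0273113
  k=2: C(10,2)·0.43^2·0.57^8 = 0.0927146
  k=3: C(10,3)·0.43^3·0.57^7 = 0.1865136
Total = 0.3065396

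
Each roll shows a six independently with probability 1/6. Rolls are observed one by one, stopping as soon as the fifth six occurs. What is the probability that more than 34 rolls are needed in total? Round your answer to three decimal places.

Needing more than 34 rolls ⇔ fewer than 5 successes in the first 34. With X ~ Binomial(34, 0.166667), P(Y > 34) = P(X ≤ 4).
  k=0: C(34,0)·0.166667^0·0.833333^34 = 0.00203
  k=1: C(34,1)·0.166667^1·0.833333^33 = 0.01381
  k=2: C(34,2)·0.166667^2·0.833333^32 = 0.04559
  k=3: C(34,3)·0.166667^3·0.833333^31 = 0.09726
  k=4: C(34,4)·0.166667^4·0.833333^30 = 0.15075
P(X ≤ 4) = 0.30944

0.309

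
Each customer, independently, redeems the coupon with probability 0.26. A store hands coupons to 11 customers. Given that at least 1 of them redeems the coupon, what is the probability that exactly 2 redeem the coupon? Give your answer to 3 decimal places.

0.257

X ~ Binomial(11, 0.26). Want P(X=2 | X≥1) = P(X=2) / P(X≥1).
P(X=2) = C(11,2)·0.26^2·0.74^9 = 0.24740
P(X≥1) = 1 − 0.03644 = 0.96356
Ratio = 0.24740 / 0.96356 = 0.25675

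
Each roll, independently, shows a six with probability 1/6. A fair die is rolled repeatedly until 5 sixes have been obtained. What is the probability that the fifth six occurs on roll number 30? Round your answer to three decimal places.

0.032

Y = trial on which the fifth success occurs; negative binomial, r=5, p=0.166667.
P(Y=30) = C(29,4) · p^5 · (1−p)^25
= 23751 · 0.0001286 · 0.010483 = 0.03202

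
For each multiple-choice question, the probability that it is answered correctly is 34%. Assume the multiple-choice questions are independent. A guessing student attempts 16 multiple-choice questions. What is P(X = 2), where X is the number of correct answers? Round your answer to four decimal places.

0.0413

X ~ Binomial(n=16, p=0.34).
P(X=2) = C(16,2) · p^2 · (1−p)^14
= 120 · 0.1156 · 0.0029759 = 0.041281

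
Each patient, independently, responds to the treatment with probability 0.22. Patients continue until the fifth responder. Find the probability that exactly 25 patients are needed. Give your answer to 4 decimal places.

0.0381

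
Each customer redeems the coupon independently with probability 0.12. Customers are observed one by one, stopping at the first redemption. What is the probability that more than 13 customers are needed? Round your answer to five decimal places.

Y = number of customers to the first success; geometric, p = 0.12.
P(Y > 13) = P(first 13 all fail) = (1−p)^13 = 0.1897906

0.18979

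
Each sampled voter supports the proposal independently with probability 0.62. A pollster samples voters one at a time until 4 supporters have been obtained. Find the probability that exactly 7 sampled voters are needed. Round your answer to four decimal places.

Y = trial on which the fourth success occurs; negative binomial, r=4, p=0.62.
P(Y=7) = C(6,3) · p^4 · (1−p)^3
= 20 · 0.14776 · 0.054872 = 0.162161

0.1622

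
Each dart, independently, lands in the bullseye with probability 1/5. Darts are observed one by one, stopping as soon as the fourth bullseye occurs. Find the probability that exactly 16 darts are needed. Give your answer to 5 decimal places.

0.05003

Y = trial on which the fourth success occurs; negative binomial, r=4, p=0.20.
P(Y=16) = C(15,3) · p^4 · (1−p)^12
= 455 · 0.0016 · 0.068719 = 0.0500278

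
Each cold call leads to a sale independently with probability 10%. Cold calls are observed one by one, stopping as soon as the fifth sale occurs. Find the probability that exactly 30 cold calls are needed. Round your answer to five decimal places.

Y = trial on which the fifth success occurs; negative binomial, r=5, p=0.10.
P(Y=30) = C(29,4) · p^5 · (1−p)^25
= 23751 · 1e-05 · 0.07179 = 0.0170508

0.01705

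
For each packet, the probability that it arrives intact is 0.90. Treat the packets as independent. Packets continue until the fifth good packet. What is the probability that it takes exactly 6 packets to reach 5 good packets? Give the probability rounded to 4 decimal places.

Y = trial on which the fifth success occurs; negative binomial, r=5, p=0.90.
P(Y=6) = C(5,4) · p^5 · (1−p)^1
= 5 · 0.59049 · 0.1 = 0.295245

0.2952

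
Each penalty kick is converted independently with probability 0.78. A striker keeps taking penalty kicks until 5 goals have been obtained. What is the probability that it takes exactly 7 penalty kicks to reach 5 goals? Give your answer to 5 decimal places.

Y = trial on which the fifth success occurs; negative binomial, r=5, p=0.78.
P(Y=7) = C(6,4) · p^5 · (1−p)^2
= 15 · 0.28872 · 0.0484 = 0.2096089

0.20961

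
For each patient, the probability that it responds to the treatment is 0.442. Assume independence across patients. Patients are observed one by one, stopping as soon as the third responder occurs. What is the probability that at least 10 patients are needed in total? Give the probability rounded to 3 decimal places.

Needing more than 9 patients ⇔ fewer than 3 successes in the first 9. With X ~ Binomial(9, 0.442), P(Y > 9) = P(X ≤ 2).
  k=0: C(9,0)·0.442^0·0.558^9 = 0.00524
  k=1: C(9,1)·0.442^1·0.558^8 = 0.03739
  k=2: C(9,2)·0.442^2·0.558^7 = 0.11846
P(X ≤ 2) = 0.16110

0.161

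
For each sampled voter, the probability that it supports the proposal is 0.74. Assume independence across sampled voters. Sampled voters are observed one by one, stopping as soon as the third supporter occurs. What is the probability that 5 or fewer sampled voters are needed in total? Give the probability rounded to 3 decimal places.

Finishing within 5 sampled voters ⇔ at least 3 successes in the first 5. With X ~ Binomial(5, 0.74), P(Y ≤ 5) = 1 − P(X ≤ 2).
  k=0: C(5,0)·0.74^0·0.26^5 = 0.00119
  k=1: C(5,1)·0.74^1·0.26^4 = 0.01691
  k=2: C(5,2)·0.74^2·0.26^3 = 0.09625
1 − 0.11434 = 0.88566

0.886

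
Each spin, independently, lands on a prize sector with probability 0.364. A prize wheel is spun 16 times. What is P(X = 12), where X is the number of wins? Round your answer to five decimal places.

0.00161

X ~ Binomial(n=16, p=0.364).
P(X=12) = C(16,12) · p^12 · (1−p)^4
= 1820 · 5.4102e-06 · 0.16362 = 0.0016111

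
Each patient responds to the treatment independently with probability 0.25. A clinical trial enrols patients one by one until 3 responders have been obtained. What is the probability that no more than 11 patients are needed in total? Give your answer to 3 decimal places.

Finishing within 11 patients ⇔ at least 3 successes in the first 11. With X ~ Binomial(11, 0.25), P(Y ≤ 11) = 1 − P(X ≤ 2).
  k=0: C(11,0)·0.25^0·0.75^11 = 0.04224
  k=1: C(11,1)·0.25^1·0.75^10 = 0.15486
  k=2: C(11,2)·0.25^2·0.75^9 = 0.25810
1 − 0.45520 = 0.54480

0.545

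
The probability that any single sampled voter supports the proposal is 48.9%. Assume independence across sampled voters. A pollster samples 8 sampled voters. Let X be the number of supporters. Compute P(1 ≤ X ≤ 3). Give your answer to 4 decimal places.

0.3829

X ~ Binomial(8, 0.489); P(1 ≤ X ≤ 3) = Σ C(8,k) p^k (1−p)^(8−k) over k:
  k=1: C(8,1)·0.489^1·0.511^7 = 0.035591
  k=2: C(8,2)·0.489^2·0.511^6 = 0.119207
  k=3: C(8,3)·0.489^3·0.511^5 = 0.228149
Total = 0.382948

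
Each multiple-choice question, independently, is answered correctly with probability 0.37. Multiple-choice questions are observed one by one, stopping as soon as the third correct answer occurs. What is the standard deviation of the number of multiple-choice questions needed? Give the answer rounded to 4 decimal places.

3.7156

Y = total multiple-choice questions until the third success; negative binomial with r=3, p=0.37.
SD(Y) = √[r(1−p)/p²] = √(13.805698) = 3.715602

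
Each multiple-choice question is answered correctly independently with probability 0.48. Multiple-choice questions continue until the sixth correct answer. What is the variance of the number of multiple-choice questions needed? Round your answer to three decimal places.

Y = total multiple-choice questions until the sixth success; negative binomial with r=6, p=0.48.
Var(Y) = r(1−p)/p² = 6·0.52 / 0.48² = 13.54167

13.542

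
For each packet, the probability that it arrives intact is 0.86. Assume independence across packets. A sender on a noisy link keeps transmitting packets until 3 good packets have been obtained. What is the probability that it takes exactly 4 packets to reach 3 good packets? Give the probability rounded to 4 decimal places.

0.2671

Y = trial on which the third success occurs; negative binomial, r=3, p=0.86.
P(Y=4) = C(3,2) · p^3 · (1−p)^1
= 3 · 0.63606 · 0.14 = 0.267144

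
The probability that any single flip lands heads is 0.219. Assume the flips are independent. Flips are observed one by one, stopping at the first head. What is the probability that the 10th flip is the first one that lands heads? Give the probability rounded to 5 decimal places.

Geometric (trials to first success), p = 0.219.
P(Y = 10) = (1−p)^9 · p = 0.10811 · 0.219 = 0.0236757

0.02368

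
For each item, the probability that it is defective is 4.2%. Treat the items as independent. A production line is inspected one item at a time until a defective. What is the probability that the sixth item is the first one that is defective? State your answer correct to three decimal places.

0.034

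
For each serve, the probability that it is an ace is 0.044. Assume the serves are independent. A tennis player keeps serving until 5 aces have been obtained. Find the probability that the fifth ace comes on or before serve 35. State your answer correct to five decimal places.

0.01780

Finishing within 35 serves ⇔ at least 5 successes in the first 35. With X ~ Binomial(35, 0.044), P(Y ≤ 35) = 1 − P(X ≤ 4).
  k=0: C(35,0)·0.044^0·0.956^35 = 0.2070266
  k=1: C(35,1)·0.044^1·0.956^34 = 0.3334948
  k=2: C(35,2)·0.044^2·0.956^33 = 0.2609353
  k=3: C(35,3)·0.044^3·0.956^32 = 0.1321053
  k=4: C(35,4)·0.044^4·0.956^31 = 0.0486413
1 − 0.9822033 = 0.0177967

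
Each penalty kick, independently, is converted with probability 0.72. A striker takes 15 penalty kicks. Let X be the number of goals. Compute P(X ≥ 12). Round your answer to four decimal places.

X ~ Binomial(15, 0.72); P(X ≥ 12) = Σ C(15,k) p^k (1−p)^(15−k) over k:
  k=12: C(15,12)·0.72^12·0.28^3 = 0.193854
  k=13: C(15,13)·0.72^13·0.28^2 = 0.115034
  k=14: C(15,14)·0.72^14·0.28^1 = 0.042258
  k=15: C(15,15)·0.72^15·0.28^0 = 0.007244
Total = 0.358390

0.3584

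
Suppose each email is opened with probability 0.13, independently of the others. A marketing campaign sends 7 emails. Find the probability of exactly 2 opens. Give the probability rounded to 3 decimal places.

0.177

X ~ Binomial(n=7, p=0.13).
P(X=2) = C(7,2) · p^2 · (1−p)^5
= 21 · 0.0169 · 0.49842 = 0.17689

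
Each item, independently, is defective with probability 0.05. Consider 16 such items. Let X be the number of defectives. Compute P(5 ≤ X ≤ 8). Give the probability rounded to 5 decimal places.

X ~ Binomial(16, 0.05); P(5 ≤ X ≤ 8) = Σ C(16,k) p^k (1−p)^(16−k) over k:
  k=5: C(16,5)·0.05^5·0.95^11 = 0.0007764
  k=6: C(16,6)·0.05^6·0.95^10 = 0.0000749
  k=7: C(16,7)·0.05^7·0.95^9 = 0.0000056
  k=8: C(16,8)·0.05^8·0.95^8 = 0.0000003
Total = 0.0008573

0.00086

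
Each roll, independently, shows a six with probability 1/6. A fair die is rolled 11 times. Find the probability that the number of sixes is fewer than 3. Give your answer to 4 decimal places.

X ~ Binomial(11, 0.166667); P(X ≤ 2) = Σ C(11,k) p^k (1−p)^(11−k) over k:
  k=0: C(11,0)·0.166667^0·0.833333^11 = 0.134588
  k=1: C(11,1)·0.166667^1·0.833333^10 = 0.296094
  k=2: C(11,2)·0.166667^2·0.833333^9 = 0.296094
Total = 0.726775

0.7268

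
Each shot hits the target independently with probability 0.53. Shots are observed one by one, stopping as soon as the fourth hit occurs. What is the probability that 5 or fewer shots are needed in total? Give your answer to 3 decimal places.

0.227

Finishing within 5 shots ⇔ at least 4 successes in the first 5. With X ~ Binomial(5, 0.53), P(Y ≤ 5) = 1 − P(X ≤ 3).
  k=0: C(5,0)·0.53^0·0.47^5 = 0.02293
  k=1: C(5,1)·0.53^1·0.47^4 = 0.12931
  k=2: C(5,2)·0.53^2·0.47^3 = 0.29164
  k=3: C(5,3)·0.53^3·0.47^2 = 0.32887
1 − 0.77275 = 0.22725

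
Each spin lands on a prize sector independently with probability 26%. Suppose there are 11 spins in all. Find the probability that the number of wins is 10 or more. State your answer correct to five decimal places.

0.00001

X ~ Binomial(11, 0.26); P(X ≥ 10) = Σ C(11,k) p^k (1−p)^(11−k) over k:
  k=10: C(11,10)·0.26^10·0.74^1 = 0.0000115
  k=11: C(11,11)·0.26^11·0.74^0 = 0.0000004
Total = 0.0000119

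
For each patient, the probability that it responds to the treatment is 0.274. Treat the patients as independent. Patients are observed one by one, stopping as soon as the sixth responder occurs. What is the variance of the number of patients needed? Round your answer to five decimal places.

Y = total patients until the sixth success; negative binomial with r=6, p=0.274.
Var(Y) = r(1−p)/p² = 6·0.726 / 0.274² = 58.0212052

58.02121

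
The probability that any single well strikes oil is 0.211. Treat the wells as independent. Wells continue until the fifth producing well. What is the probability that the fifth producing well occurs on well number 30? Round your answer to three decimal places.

0.027

Y = trial on which the fifth success occurs; negative binomial, r=5, p=0.211.
P(Y=30) = C(29,4) · p^5 · (1−p)^25
= 23751 · 0.00041823 · 0.0026725 = 0.02655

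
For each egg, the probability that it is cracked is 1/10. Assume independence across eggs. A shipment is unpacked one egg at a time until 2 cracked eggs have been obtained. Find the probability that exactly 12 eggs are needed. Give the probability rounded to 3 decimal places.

0.038

Y = trial on which the second success occurs; negative binomial, r=2, p=0.10.
P(Y=12) = C(11,1) · p^2 · (1−p)^10
= 11 · 0.01 · 0.34868 = 0.03835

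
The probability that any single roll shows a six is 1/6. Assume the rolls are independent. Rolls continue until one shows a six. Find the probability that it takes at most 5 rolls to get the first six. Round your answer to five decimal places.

Y = number of rolls to the first success; geometric, p = 0.166667.
P(Y ≤ 5) = 1 − (1−p)^5 = 1 − 0.4018776 = 0.5981224

0.59812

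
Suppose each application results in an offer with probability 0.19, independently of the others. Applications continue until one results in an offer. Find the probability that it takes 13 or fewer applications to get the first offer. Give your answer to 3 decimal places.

0.935

Y = number of applications to the first success; geometric, p = 0.19.
P(Y ≤ 13) = 1 − (1−p)^13 = 1 − 0.06461 = 0.93539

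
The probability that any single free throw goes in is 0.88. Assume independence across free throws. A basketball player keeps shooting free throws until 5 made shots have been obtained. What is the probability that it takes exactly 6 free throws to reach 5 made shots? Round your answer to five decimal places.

0.31664

Y = trial on which the fifth success occurs; negative binomial, r=5, p=0.88.
P(Y=6) = C(5,4) · p^5 · (1−p)^1
= 5 · 0.52773 · 0.12 = 0.3166392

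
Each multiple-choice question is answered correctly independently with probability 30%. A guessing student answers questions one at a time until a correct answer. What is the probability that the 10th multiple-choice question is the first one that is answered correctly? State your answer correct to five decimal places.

0.01211

Geometric (trials to first success), p = 0.30.
P(Y = 10) = (1−p)^9 · p = 0.040354 · 0.30 = 0.0121061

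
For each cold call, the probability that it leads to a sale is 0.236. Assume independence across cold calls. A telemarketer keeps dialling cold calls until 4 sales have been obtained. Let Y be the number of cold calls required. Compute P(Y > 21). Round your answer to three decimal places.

0.234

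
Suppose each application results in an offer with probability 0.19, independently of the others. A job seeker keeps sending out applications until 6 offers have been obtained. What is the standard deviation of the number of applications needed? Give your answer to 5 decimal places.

11.60285

Y = total applications until the sixth success; negative binomial with r=6, p=0.19.
SD(Y) = √[r(1−p)/p²] = √(134.6260388) = 11.6028462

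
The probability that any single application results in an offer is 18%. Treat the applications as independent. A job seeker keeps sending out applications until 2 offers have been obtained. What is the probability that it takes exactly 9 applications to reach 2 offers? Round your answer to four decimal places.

Y = trial on which the second success occurs; negative binomial, r=2, p=0.18.
P(Y=9) = C(8,1) · p^2 · (1−p)^7
= 8 · 0.0324 · 0.24929 = 0.064615

0.0646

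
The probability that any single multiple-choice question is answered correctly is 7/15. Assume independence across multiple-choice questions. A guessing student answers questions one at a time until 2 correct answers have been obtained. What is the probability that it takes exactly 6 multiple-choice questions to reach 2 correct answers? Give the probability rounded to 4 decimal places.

0.0881

Y = trial on which the second success occurs; negative binomial, r=2, p=0.466667.
P(Y=6) = C(5,1) · p^2 · (1−p)^4
= 5 · 0.21778 · 0.080909 = 0.088101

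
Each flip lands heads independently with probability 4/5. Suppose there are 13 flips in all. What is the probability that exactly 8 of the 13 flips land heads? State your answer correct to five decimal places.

0.06910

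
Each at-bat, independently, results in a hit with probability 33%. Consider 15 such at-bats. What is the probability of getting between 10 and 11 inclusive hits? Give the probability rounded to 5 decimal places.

X ~ Binomial(15, 0.33); P(10 ≤ X ≤ 11) = Σ C(15,k) p^k (1−p)^(15−k) over k:
  k=10: C(15,10)·0.33^10·0.67^5 = 0.0062097
  k=11: C(15,11)·0.33^11·0.67^4 = 0.0013902
Total = 0.0075999

0.00760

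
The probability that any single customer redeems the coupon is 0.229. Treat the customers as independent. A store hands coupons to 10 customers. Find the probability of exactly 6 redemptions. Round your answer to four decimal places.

0.0107

X ~ Binomial(n=10, p=0.229).
P(X=6) = C(10,6) · p^6 · (1−p)^4
= 210 · 0.00014422 · 0.35336 = 0.010702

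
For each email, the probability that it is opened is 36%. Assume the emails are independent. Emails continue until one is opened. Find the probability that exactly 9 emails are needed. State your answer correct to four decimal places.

Geometric (trials to first success), p = 0.36.
P(Y = 9) = (1−p)^8 · p = 0.028147 · 0.36 = 0.010133

0.0101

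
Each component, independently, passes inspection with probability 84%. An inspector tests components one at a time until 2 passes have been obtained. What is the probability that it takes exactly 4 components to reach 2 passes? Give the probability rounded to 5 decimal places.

Y = trial on which the second success occurs; negative binomial, r=2, p=0.84.
P(Y=4) = C(3,1) · p^2 · (1−p)^2
= 3 · 0.7056 · 0.0256 = 0.0541901

0.05419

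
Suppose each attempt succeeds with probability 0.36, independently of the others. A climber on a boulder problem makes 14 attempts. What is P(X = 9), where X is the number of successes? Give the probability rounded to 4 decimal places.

X ~ Binomial(n=14, p=0.36).
P(X=9) = C(14,9) · p^9 · (1−p)^5
= 2002 · 0.00010156 · 0.10737 = 0.021832

0.0218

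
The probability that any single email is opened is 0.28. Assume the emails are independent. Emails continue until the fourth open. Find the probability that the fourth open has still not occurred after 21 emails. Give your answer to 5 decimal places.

Needing more than 21 emails ⇔ fewer than 4 successes in the first 21. With X ~ Binomial(21, 0.28), P(Y > 21) = P(X ≤ 3).
  k=0: C(21,0)·0.28^0·0.72^21 = 0.0010092
  k=1: C(21,1)·0.28^1·0.72^20 = 0.0082419
  k=2: C(21,2)·0.28^2·0.72^19 = 0.0320518
  k=3: C(21,3)·0.28^3·0.72^18 = 0.0789425
P(X ≤ 3) = 0.1202454

0.12025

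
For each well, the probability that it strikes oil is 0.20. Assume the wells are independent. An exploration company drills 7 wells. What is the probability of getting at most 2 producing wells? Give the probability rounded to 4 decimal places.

0.8520

X ~ Binomial(7, 0.20); P(X ≤ 2) = Σ C(7,k) p^k (1−p)^(7−k) over k:
  k=0: C(7,0)·0.20^0·0.80^7 = 0.209715
  k=1: C(7,1)·0.20^1·0.80^6 = 0.367002
  k=2: C(7,2)·0.20^2·0.80^5 = 0.275251
Total = 0.851968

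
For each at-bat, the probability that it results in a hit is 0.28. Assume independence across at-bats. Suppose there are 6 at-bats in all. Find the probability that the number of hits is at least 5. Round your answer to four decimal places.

0.0079

X ~ Binomial(6, 0.28); P(X ≥ 5) = Σ C(6,k) p^k (1−p)^(6−k) over k:
  k=5: C(6,5)·0.28^5·0.72^1 = 0.007435
  k=6: C(6,6)·0.28^6·0.72^0 = 0.000482
Total = 0.007917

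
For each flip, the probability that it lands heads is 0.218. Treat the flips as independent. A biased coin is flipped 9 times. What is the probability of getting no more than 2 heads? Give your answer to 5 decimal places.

0.68970

X ~ Binomial(9, 0.218); P(X ≤ 2) = Σ C(9,k) p^k (1−p)^(9−k) over k:
  k=0: C(9,0)·0.218^0·0.782^9 = 0.1093606
  k=1: C(9,1)·0.218^1·0.782^8 = 0.2743804
  k=2: C(9,2)·0.218^2·0.782^7 = 0.3059587
Total = 0.6896996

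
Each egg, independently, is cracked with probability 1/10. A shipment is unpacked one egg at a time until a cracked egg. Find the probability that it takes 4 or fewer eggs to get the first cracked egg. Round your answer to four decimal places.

0.3439

Y = number of eggs to the first success; geometric, p = 0.10.
P(Y ≤ 4) = 1 − (1−p)^4 = 1 − 0.656100 = 0.343900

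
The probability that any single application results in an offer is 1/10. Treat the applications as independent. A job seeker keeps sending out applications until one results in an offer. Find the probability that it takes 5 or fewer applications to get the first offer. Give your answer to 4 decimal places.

Y = number of applications to the first success; geometric, p = 0.10.
P(Y ≤ 5) = 1 − (1−p)^5 = 1 − 0.590490 = 0.409510

0.4095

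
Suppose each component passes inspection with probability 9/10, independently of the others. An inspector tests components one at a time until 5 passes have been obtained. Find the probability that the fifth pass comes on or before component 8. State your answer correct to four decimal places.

0.9950

Finishing within 8 components ⇔ at least 5 successes in the first 8. With X ~ Binomial(8, 0.90), P(Y ≤ 8) = 1 − P(X ≤ 4).
  k=0: C(8,0)·0.90^0·0.10^8 = 0.000000
  k=1: C(8,1)·0.90^1·0.10^7 = 0.000001
  k=2: C(8,2)·0.90^2·0.10^6 = 0.000023
  k=3: C(8,3)·0.90^3·0.10^5 = 0.000408
  k=4: C(8,4)·0.90^4·0.10^4 = 0.004593
1 − 0.005024 = 0.994976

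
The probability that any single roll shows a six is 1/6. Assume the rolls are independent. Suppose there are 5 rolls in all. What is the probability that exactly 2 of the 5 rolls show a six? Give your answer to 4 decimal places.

X ~ Binomial(n=5, p=0.166667).
P(X=2) = C(5,2) · p^2 · (1−p)^3
= 10 · 0.027778 · 0.5787 = 0.160751

0.1608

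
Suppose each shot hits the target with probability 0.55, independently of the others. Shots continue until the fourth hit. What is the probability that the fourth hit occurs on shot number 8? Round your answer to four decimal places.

0.1313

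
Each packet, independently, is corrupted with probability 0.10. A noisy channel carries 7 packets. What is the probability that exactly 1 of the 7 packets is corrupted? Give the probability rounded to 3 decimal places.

X ~ Binomial(n=7, p=0.10).
P(X=1) = C(7,1) · p^1 · (1−p)^6
= 7 · 0.1 · 0.53144 = 0.37201

0.372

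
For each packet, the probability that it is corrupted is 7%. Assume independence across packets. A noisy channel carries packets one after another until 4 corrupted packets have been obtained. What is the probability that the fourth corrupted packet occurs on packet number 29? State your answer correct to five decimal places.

0.01282

Y = trial on which the fourth success occurs; negative binomial, r=4, p=0.07.
P(Y=29) = C(28,3) · p^4 · (1−p)^25
= 3276 · 2.401e-05 · 0.16296 = 0.0128177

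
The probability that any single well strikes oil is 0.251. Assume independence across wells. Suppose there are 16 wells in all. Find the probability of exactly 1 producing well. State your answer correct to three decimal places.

X ~ Binomial(n=16, p=0.251).
P(X=1) = C(16,1) · p^1 · (1−p)^15
= 16 · 0.251 · 0.013099 = 0.05260

0.053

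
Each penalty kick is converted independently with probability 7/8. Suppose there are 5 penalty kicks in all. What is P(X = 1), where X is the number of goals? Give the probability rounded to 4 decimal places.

0.0011

X ~ Binomial(n=5, p=0.875).
P(X=1) = C(5,1) · p^1 · (1−p)^4
= 5 · 0.875 · 0.00024414 = 0.001068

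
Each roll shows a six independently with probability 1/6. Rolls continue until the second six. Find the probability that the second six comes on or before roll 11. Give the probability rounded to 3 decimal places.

Finishing within 11 rolls ⇔ at least 2 successes in the first 11. With X ~ Binomial(11, 0.166667), P(Y ≤ 11) = 1 − P(X ≤ 1).
  k=0: C(11,0)·0.166667^0·0.833333^11 = 0.13459
  k=1: C(11,1)·0.166667^1·0.833333^10 = 0.29609
1 − 0.43068 = 0.56932

0.569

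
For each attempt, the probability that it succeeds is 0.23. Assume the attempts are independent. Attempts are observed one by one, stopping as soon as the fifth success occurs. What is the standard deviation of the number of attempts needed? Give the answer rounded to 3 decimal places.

Y = total attempts until the fifth success; negative binomial with r=5, p=0.23.
SD(Y) = √[r(1−p)/p²] = √(72.77883) = 8.53105

8.531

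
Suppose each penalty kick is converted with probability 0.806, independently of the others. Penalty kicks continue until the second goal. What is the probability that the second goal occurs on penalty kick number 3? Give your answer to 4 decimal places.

Y = trial on which the second success occurs; negative binomial, r=2, p=0.806.
P(Y=3) = C(2,1) · p^2 · (1−p)^1
= 2 · 0.64964 · 0.194 = 0.252059

0.2521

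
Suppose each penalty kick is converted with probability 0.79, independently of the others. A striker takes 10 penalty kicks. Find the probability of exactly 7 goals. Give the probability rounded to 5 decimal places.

0.21342

X ~ Binomial(n=10, p=0.79).
P(X=7) = C(10,7) · p^7 · (1−p)^3
= 120 · 0.19204 · 0.009261 = 0.2134169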